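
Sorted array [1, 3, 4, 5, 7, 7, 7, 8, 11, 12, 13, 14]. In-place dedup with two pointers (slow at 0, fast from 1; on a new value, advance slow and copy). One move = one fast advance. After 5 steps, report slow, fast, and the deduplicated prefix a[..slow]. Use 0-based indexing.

(s=0,f=1) a[fast]=3≠a[slow]=1 write a[1]=3 → slow++,fast++
(s=1,f=2) a[fast]=4≠a[slow]=3 write a[2]=4 → slow++,fast++
(s=2,f=3) a[fast]=5≠a[slow]=4 write a[3]=5 → slow++,fast++
(s=3,f=4) a[fast]=7≠a[slow]=5 write a[4]=7 → slow++,fast++
(s=4,f=5) a[fast]=7=a[slow] dup → fast++

slow=4, fast=6, prefix=[1, 3, 4, 5, 7]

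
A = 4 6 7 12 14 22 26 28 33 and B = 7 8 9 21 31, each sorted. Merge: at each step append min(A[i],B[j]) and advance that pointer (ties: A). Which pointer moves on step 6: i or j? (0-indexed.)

[i=0,j=0] A[i]=4<=B[j]=7 take 4 → i++
[i=1,j=0] A[i]=6<=B[j]=7 take 6 → i++
[i=2,j=0] A[i]=7<=B[j]=7 take 7 → i++
[i=3,j=0] A[i]=12>B[j]=7 take 7 → j++
[i=3,j=1] A[i]=12>B[j]=8 take 8 → j++
[i=3,j=2] A[i]=12>B[j]=9 take 9 → j++

j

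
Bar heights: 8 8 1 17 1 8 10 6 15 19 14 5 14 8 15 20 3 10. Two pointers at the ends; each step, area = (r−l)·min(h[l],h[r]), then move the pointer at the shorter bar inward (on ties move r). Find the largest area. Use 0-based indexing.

[0,17] min(8,10)*17=136 best=136 * → l++
[1,17] min(8,10)*16=128 best=136 → l++
[2,17] min(1,10)*15=15 best=136 → l++
[3,17] min(17,10)*14=140 best=140 * → r--
[3,16] min(17,3)*13=39 best=140 → r--
[3,15] min(17,20)*12=204 best=204 * → l++
[4,15] min(1,20)*11=11 best=204 → l++
[5,15] min(8,20)*10=80 best=204 → l++
[6,15] min(10,20)*9=90 best=204 → l++
[7,15] min(6,20)*8=48 best=204 → l++
[8,15] min(15,20)*7=105 best=204 → l++
[9,15] min(19,20)*6=114 best=204 → l++
[10,15] min(14,20)*5=70 best=204 → l++
[11,15] min(5,20)*4=20 best=204 → l++
[12,15] min(14,20)*3=42 best=204 → l++
[13,15] min(8,20)*2=16 best=204 → l++
[14,15] min(15,20)*1=15 best=204 → l++

max area = 204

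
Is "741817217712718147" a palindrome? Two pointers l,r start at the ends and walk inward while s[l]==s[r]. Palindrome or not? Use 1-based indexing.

palindrome

l=1 r=18: '7'=='7', l++,r--
l=2 r=17: '4'=='4', l++,r--
l=3 r=16: '1'=='1', l++,r--
l=4 r=15: '8'=='8', l++,r--
l=5 r=14: '1'=='1', l++,r--
l=6 r=13: '7'=='7', l++,r--
l=7 r=12: '2'=='2', l++,r--
l=8 r=11: '1'=='1', l++,r--
l=9 r=10: '7'=='7', l++,r--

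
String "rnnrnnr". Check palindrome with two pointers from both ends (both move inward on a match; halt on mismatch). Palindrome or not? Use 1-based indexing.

[1,7] 'r'=='r' → l++,r--
[2,6] 'n'=='n' → l++,r--
[3,5] 'n'=='n' → l++,r--

palindrome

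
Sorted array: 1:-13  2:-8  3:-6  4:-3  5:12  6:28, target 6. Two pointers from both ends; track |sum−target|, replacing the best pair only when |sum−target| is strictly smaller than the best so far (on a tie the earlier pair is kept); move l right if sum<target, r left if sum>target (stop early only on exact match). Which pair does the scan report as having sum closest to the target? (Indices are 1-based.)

pair (-6, 12) with sum 6 (|Δ|=0)

l=1 r=6: -13+28=15 d=9 *, r--
l=1 r=5: -13+12=-1 d=7 *, l++
l=2 r=5: -8+12=4 d=2 *, l++
l=3 r=5: -6+12=6 d=0 *, stop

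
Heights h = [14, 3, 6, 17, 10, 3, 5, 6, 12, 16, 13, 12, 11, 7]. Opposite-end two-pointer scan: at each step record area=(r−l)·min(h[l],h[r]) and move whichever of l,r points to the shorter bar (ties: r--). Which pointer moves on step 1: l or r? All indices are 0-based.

r

l=0 r=13: min(14,7)*13=91 best=91 *, r--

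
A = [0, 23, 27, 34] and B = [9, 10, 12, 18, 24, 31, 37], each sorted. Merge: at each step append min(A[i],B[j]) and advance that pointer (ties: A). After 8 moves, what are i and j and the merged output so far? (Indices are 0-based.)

i=0 j=0: A[i]=0<=B[j]=9 take 0, i++
i=1 j=0: A[i]=23>B[j]=9 take 9, j++
i=1 j=1: A[i]=23>B[j]=10 take 10, j++
i=1 j=2: A[i]=23>B[j]=12 take 12, j++
i=1 j=3: A[i]=23>B[j]=18 take 18, j++
i=1 j=4: A[i]=23<=B[j]=24 take 23, i++
i=2 j=4: A[i]=27>B[j]=24 take 24, j++
i=2 j=5: A[i]=27<=B[j]=31 take 27, i++

i=3, j=5, merged so far=[0, 9, 10, 12, 18, 23, 24, 27]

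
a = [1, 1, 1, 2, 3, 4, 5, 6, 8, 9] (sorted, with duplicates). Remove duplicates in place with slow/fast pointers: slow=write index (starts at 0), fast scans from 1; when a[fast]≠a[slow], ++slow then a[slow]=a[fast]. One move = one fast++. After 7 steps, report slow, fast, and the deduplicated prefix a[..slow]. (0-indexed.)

slow=5, fast=8, prefix=[1, 2, 3, 4, 5, 6]

slow=0 fast=1: a[fast]=1=a[slow] dup, fast++
slow=0 fast=2: a[fast]=1=a[slow] dup, fast++
slow=0 fast=3: a[fast]=2≠a[slow]=1 write a[1]=2, slow++,fast++
slow=1 fast=4: a[fast]=3≠a[slow]=2 write a[2]=3, slow++,fast++
slow=2 fast=5: a[fast]=4≠a[slow]=3 write a[3]=4, slow++,fast++
slow=3 fast=6: a[fast]=5≠a[slow]=4 write a[4]=5, slow++,fast++
slow=4 fast=7: a[fast]=6≠a[slow]=5 write a[5]=6, slow++,fast++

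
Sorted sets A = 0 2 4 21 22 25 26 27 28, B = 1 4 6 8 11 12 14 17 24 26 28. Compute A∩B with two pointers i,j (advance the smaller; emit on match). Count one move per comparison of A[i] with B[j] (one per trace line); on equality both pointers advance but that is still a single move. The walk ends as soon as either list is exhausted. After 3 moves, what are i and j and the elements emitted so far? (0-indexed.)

i=2, j=1, emitted=[]

[i=0,j=0] 0<1 → i++
[i=1,j=0] 2>1 → j++
[i=1,j=1] 2<4 → i++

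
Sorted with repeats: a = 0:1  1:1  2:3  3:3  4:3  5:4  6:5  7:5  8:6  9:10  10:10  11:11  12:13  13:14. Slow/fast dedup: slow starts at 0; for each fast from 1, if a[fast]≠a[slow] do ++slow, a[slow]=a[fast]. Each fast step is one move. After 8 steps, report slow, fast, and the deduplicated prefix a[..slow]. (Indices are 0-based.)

(s=0,f=1) a[fast]=1=a[slow] dup → fast++
(s=0,f=2) a[fast]=3≠a[slow]=1 write a[1]=3 → slow++,fast++
(s=1,f=3) a[fast]=3=a[slow] dup → fast++
(s=1,f=4) a[fast]=3=a[slow] dup → fast++
(s=1,f=5) a[fast]=4≠a[slow]=3 write a[2]=4 → slow++,fast++
(s=2,f=6) a[fast]=5≠a[slow]=4 write a[3]=5 → slow++,fast++
(s=3,f=7) a[fast]=5=a[slow] dup → fast++
(s=3,f=8) a[fast]=6≠a[slow]=5 write a[4]=6 → slow++,fast++

slow=4, fast=9, prefix=[1, 3, 4, 5, 6]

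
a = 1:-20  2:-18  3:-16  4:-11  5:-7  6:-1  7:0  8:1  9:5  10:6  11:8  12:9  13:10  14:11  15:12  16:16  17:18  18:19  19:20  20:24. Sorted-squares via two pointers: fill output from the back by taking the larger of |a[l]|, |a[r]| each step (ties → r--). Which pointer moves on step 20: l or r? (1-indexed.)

r

[1,20] |-20|<=|24| out[20]=576 → r--
[1,19] |-20|<=|20| out[19]=400 → r--
[1,18] |-20|>|19| out[18]=400 → l++
[2,18] |-18|<=|19| out[17]=361 → r--
[2,17] |-18|<=|18| out[16]=324 → r--
[2,16] |-18|>|16| out[15]=324 → l++
[3,16] |-16|<=|16| out[14]=256 → r--
[3,15] |-16|>|12| out[13]=256 → l++
[4,15] |-11|<=|12| out[12]=144 → r--
[4,14] |-11|<=|11| out[11]=121 → r--
[4,13] |-11|>|10| out[10]=121 → l++
[5,13] |-7|<=|10| out[9]=100 → r--
[5,12] |-7|<=|9| out[8]=81 → r--
[5,11] |-7|<=|8| out[7]=64 → r--
[5,10] |-7|>|6| out[6]=49 → l++
[6,10] |-1|<=|6| out[5]=36 → r--
[6,9] |-1|<=|5| out[4]=25 → r--
[6,8] |-1|<=|1| out[3]=1 → r--
[6,7] |-1|>|0| out[2]=1 → l++
[7,7] |0|<=|0| out[1]=0 → r--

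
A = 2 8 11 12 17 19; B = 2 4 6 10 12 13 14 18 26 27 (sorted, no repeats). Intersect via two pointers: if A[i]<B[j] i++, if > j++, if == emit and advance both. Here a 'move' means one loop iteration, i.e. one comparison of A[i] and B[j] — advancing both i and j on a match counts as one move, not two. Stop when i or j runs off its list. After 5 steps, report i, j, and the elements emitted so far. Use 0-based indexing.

[i=0,j=0] 2==2 emit → i++,j++
[i=1,j=1] 8>4 → j++
[i=1,j=2] 8>6 → j++
[i=1,j=3] 8<10 → i++
[i=2,j=3] 11>10 → j++

i=2, j=4, emitted=[2]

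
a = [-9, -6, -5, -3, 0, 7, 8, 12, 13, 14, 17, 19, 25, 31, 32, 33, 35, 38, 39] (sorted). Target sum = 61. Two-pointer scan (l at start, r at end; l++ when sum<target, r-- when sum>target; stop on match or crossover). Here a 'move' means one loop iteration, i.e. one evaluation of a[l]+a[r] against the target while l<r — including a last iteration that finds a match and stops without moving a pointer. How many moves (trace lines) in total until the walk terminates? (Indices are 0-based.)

18 moves

[0,18] -9+39=30 <61 → l++
[1,18] -6+39=33 <61 → l++
[2,18] -5+39=34 <61 → l++
[3,18] -3+39=36 <61 → l++
[4,18] 0+39=39 <61 → l++
[5,18] 7+39=46 <61 → l++
[6,18] 8+39=47 <61 → l++
[7,18] 12+39=51 <61 → l++
[8,18] 13+39=52 <61 → l++
[9,18] 14+39=53 <61 → l++
[10,18] 17+39=56 <61 → l++
[11,18] 19+39=58 <61 → l++
[12,18] 25+39=64 >61 → r--
[12,17] 25+38=63 >61 → r--
[12,16] 25+35=60 <61 → l++
[13,16] 31+35=66 >61 → r--
[13,15] 31+33=64 >61 → r--
[13,14] 31+32=63 >61 → r--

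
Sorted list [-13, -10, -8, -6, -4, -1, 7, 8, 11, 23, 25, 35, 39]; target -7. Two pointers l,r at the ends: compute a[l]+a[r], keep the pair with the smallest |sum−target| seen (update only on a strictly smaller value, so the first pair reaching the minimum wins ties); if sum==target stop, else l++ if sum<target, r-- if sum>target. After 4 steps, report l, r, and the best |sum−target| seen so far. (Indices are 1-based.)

[1,13] -13+39=26 d=33 * → r--
[1,12] -13+35=22 d=29 * → r--
[1,11] -13+25=12 d=19 * → r--
[1,10] -13+23=10 d=17 * → r--

l=1, r=9, best |Δ|=17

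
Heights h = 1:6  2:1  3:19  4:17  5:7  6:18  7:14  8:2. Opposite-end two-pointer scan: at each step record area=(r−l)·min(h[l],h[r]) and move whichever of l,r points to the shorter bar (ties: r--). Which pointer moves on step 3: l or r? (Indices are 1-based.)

l

[1,8] min(6,2)*7=14 best=14 * → r--
[1,7] min(6,14)*6=36 best=36 * → l++
[2,7] min(1,14)*5=5 best=36 → l++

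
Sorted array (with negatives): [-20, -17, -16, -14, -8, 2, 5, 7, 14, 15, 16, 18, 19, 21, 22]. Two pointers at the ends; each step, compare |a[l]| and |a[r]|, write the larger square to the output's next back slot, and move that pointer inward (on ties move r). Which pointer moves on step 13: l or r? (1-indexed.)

r

[1,15] |-20|<=|22| out[15]=484 → r--
[1,14] |-20|<=|21| out[14]=441 → r--
[1,13] |-20|>|19| out[13]=400 → l++
[2,13] |-17|<=|19| out[12]=361 → r--
[2,12] |-17|<=|18| out[11]=324 → r--
[2,11] |-17|>|16| out[10]=289 → l++
[3,11] |-16|<=|16| out[9]=256 → r--
[3,10] |-16|>|15| out[8]=256 → l++
[4,10] |-14|<=|15| out[7]=225 → r--
[4,9] |-14|<=|14| out[6]=196 → r--
[4,8] |-14|>|7| out[5]=196 → l++
[5,8] |-8|>|7| out[4]=64 → l++
[6,8] |2|<=|7| out[3]=49 → r--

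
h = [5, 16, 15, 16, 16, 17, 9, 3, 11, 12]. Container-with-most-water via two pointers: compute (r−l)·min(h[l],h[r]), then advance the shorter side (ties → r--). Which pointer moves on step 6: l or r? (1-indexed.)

l=1 r=10: min(5,12)*9=45 best=45 *, l++
l=2 r=10: min(16,12)*8=96 best=96 *, r--
l=2 r=9: min(16,11)*7=77 best=96, r--
l=2 r=8: min(16,3)*6=18 best=96, r--
l=2 r=7: min(16,9)*5=45 best=96, r--
l=2 r=6: min(16,17)*4=64 best=96, l++

l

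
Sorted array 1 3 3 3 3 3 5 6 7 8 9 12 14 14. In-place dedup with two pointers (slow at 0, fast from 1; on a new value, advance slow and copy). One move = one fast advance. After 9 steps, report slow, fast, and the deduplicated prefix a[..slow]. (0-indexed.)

slow=0 fast=1: a[fast]=3≠a[slow]=1 write a[1]=3, slow++,fast++
slow=1 fast=2: a[fast]=3=a[slow] dup, fast++
slow=1 fast=3: a[fast]=3=a[slow] dup, fast++
slow=1 fast=4: a[fast]=3=a[slow] dup, fast++
slow=1 fast=5: a[fast]=3=a[slow] dup, fast++
slow=1 fast=6: a[fast]=5≠a[slow]=3 write a[2]=5, slow++,fast++
slow=2 fast=7: a[fast]=6≠a[slow]=5 write a[3]=6, slow++,fast++
slow=3 fast=8: a[fast]=7≠a[slow]=6 write a[4]=7, slow++,fast++
slow=4 fast=9: a[fast]=8≠a[slow]=7 write a[5]=8, slow++,fast++

slow=5, fast=10, prefix=[1, 3, 5, 6, 7, 8]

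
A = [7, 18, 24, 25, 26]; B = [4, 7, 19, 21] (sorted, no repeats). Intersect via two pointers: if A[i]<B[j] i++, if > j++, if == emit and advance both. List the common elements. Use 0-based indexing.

i=0 j=0: 7>4, j++
i=0 j=1: 7==7 emit, i++,j++
i=1 j=2: 18<19, i++
i=2 j=2: 24>19, j++
i=2 j=3: 24>21, j++

intersection = [7]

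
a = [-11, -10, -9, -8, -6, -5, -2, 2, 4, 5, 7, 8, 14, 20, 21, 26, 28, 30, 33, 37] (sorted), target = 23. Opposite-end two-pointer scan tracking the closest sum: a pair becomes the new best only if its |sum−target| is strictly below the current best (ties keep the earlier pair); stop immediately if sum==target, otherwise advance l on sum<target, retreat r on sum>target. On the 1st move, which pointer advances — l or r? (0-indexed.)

l=0 r=19: -11+37=26 d=3 *, r--

r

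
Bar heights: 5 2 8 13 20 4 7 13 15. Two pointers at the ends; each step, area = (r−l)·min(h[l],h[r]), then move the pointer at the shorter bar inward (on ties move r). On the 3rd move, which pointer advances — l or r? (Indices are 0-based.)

[0,8] min(5,15)*8=40 best=40 * → l++
[1,8] min(2,15)*7=14 best=40 → l++
[2,8] min(8,15)*6=48 best=48 * → l++

l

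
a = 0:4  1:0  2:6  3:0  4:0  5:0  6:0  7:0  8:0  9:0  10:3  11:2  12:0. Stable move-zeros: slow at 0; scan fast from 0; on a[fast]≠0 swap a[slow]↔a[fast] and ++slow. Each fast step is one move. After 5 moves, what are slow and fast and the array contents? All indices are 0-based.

slow=0 fast=0: a[fast]=4≠0 swap→a[0]=4, slow++,fast++
slow=1 fast=1: a[fast]=0, fast++
slow=1 fast=2: a[fast]=6≠0 swap→a[1]=6, slow++,fast++
slow=2 fast=3: a[fast]=0, fast++
slow=2 fast=4: a[fast]=0, fast++

slow=2, fast=5, a=[4, 6, 0, 0, 0, 0, 0, 0, 0, 0, 3, 2, 0]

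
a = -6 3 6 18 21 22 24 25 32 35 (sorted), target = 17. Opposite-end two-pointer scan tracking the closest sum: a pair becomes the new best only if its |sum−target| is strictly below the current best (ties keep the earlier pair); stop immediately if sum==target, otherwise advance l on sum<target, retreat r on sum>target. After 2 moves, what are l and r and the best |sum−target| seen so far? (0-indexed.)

l=0, r=7, best |Δ|=9

[0,9] -6+35=29 d=12 * → r--
[0,8] -6+32=26 d=9 * → r--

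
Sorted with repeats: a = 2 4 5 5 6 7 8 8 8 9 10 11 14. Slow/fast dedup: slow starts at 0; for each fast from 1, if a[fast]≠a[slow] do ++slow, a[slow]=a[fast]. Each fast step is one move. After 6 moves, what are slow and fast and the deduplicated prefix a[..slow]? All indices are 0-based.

slow=5, fast=7, prefix=[2, 4, 5, 6, 7, 8]

(s=0,f=1) a[fast]=4≠a[slow]=2 write a[1]=4 → slow++,fast++
(s=1,f=2) a[fast]=5≠a[slow]=4 write a[2]=5 → slow++,fast++
(s=2,f=3) a[fast]=5=a[slow] dup → fast++
(s=2,f=4) a[fast]=6≠a[slow]=5 write a[3]=6 → slow++,fast++
(s=3,f=5) a[fast]=7≠a[slow]=6 write a[4]=7 → slow++,fast++
(s=4,f=6) a[fast]=8≠a[slow]=7 write a[5]=8 → slow++,fast++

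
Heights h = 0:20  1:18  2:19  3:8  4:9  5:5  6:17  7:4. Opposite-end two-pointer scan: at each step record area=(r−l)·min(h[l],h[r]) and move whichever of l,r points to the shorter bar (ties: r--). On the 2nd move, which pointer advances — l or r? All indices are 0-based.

r

[0,7] min(20,4)*7=28 best=28 * → r--
[0,6] min(20,17)*6=102 best=102 * → r--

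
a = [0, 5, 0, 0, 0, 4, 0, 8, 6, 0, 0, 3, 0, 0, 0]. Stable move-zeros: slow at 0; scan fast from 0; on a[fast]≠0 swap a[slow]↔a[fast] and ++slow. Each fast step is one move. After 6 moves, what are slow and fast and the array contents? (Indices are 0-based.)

(s=0,f=0) a[fast]=0 → fast++
(s=0,f=1) a[fast]=5≠0 swap→a[0]=5 → slow++,fast++
(s=1,f=2) a[fast]=0 → fast++
(s=1,f=3) a[fast]=0 → fast++
(s=1,f=4) a[fast]=0 → fast++
(s=1,f=5) a[fast]=4≠0 swap→a[1]=4 → slow++,fast++

slow=2, fast=6, a=[5, 4, 0, 0, 0, 0, 0, 8, 6, 0, 0, 3, 0, 0, 0]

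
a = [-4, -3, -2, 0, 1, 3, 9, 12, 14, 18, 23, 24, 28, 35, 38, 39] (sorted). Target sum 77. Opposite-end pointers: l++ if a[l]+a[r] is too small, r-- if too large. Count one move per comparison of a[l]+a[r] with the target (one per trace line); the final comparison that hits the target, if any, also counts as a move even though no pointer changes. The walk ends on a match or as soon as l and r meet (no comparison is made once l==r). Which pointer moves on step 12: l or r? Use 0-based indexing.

l

l=0 r=15: -4+39=35 <77, l++
l=1 r=15: -3+39=36 <77, l++
l=2 r=15: -2+39=37 <77, l++
l=3 r=15: 0+39=39 <77, l++
l=4 r=15: 1+39=40 <77, l++
l=5 r=15: 3+39=42 <77, l++
l=6 r=15: 9+39=48 <77, l++
l=7 r=15: 12+39=51 <77, l++
l=8 r=15: 14+39=53 <77, l++
l=9 r=15: 18+39=57 <77, l++
l=10 r=15: 23+39=62 <77, l++
l=11 r=15: 24+39=63 <77, l++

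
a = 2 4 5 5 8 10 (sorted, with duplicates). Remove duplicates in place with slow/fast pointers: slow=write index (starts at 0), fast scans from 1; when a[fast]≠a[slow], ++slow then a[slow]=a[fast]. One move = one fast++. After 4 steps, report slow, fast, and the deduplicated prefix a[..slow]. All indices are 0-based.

slow=3, fast=5, prefix=[2, 4, 5, 8]

slow=0 fast=1: a[fast]=4≠a[slow]=2 write a[1]=4, slow++,fast++
slow=1 fast=2: a[fast]=5≠a[slow]=4 write a[2]=5, slow++,fast++
slow=2 fast=3: a[fast]=5=a[slow] dup, fast++
slow=2 fast=4: a[fast]=8≠a[slow]=5 write a[3]=8, slow++,fast++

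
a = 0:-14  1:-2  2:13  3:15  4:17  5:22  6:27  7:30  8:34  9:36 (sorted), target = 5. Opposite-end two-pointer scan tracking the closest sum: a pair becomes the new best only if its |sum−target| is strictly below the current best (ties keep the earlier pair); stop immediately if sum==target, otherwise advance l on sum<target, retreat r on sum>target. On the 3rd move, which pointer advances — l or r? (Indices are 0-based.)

[0,9] -14+36=22 d=17 * → r--
[0,8] -14+34=20 d=15 * → r--
[0,7] -14+30=16 d=11 * → r--

r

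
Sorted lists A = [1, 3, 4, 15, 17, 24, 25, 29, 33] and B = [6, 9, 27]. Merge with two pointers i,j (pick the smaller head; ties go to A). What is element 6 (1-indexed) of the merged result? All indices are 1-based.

merged[6] = 15

[i=1,j=1] A[i]=1<=B[j]=6 take 1 → i++
[i=2,j=1] A[i]=3<=B[j]=6 take 3 → i++
[i=3,j=1] A[i]=4<=B[j]=6 take 4 → i++
[i=4,j=1] A[i]=15>B[j]=6 take 6 → j++
[i=4,j=2] A[i]=15>B[j]=9 take 9 → j++
[i=4,j=3] A[i]=15<=B[j]=27 take 15 → i++
[i=5,j=3] A[i]=17<=B[j]=27 take 17 → i++
[i=6,j=3] A[i]=24<=B[j]=27 take 24 → i++
[i=7,j=3] A[i]=25<=B[j]=27 take 25 → i++
[i=8,j=3] A[i]=29>B[j]=27 take 27 → j++
[i=8,j=4] B done, take A[i]=29 → i++
[i=9,j=4] B done, take A[i]=33 → i++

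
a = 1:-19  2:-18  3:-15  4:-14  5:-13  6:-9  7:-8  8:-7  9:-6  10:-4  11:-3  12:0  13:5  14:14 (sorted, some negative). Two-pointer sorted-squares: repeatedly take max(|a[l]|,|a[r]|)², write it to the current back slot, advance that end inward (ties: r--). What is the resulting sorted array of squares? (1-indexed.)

l=1 r=14: |-19|>|14| out[14]=361, l++
l=2 r=14: |-18|>|14| out[13]=324, l++
l=3 r=14: |-15|>|14| out[12]=225, l++
l=4 r=14: |-14|<=|14| out[11]=196, r--
l=4 r=13: |-14|>|5| out[10]=196, l++
l=5 r=13: |-13|>|5| out[9]=169, l++
l=6 r=13: |-9|>|5| out[8]=81, l++
l=7 r=13: |-8|>|5| out[7]=64, l++
l=8 r=13: |-7|>|5| out[6]=49, l++
l=9 r=13: |-6|>|5| out[5]=36, l++
l=10 r=13: |-4|<=|5| out[4]=25, r--
l=10 r=12: |-4|>|0| out[3]=16, l++
l=11 r=12: |-3|>|0| out[2]=9, l++
l=12 r=12: |0|<=|0| out[1]=0, r--

[0, 9, 16, 25, 36, 49, 64, 81, 169, 196, 196, 225, 324, 361]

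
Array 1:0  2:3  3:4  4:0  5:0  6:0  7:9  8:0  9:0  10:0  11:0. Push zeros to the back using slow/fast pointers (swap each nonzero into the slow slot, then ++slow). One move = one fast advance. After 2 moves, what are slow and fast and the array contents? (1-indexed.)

slow=2, fast=3, a=[3, 0, 4, 0, 0, 0, 9, 0, 0, 0, 0]

slow=1 fast=1: a[fast]=0, fast++
slow=1 fast=2: a[fast]=3≠0 swap→a[1]=3, slow++,fast++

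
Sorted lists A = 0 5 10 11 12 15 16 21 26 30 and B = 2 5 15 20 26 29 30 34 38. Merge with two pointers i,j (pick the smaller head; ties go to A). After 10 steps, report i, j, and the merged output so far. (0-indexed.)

i=0 j=0: A[i]=0<=B[j]=2 take 0, i++
i=1 j=0: A[i]=5>B[j]=2 take 2, j++
i=1 j=1: A[i]=5<=B[j]=5 take 5, i++
i=2 j=1: A[i]=10>B[j]=5 take 5, j++
i=2 j=2: A[i]=10<=B[j]=15 take 10, i++
i=3 j=2: A[i]=11<=B[j]=15 take 11, i++
i=4 j=2: A[i]=12<=B[j]=15 take 12, i++
i=5 j=2: A[i]=15<=B[j]=15 take 15, i++
i=6 j=2: A[i]=16>B[j]=15 take 15, j++
i=6 j=3: A[i]=16<=B[j]=20 take 16, i++

i=7, j=3, merged so far=[0, 2, 5, 5, 10, 11, 12, 15, 15, 16]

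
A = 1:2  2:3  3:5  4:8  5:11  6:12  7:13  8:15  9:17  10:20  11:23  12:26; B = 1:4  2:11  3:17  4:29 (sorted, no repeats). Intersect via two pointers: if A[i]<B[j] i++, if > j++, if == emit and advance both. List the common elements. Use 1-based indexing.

[i=1,j=1] 2<4 → i++
[i=2,j=1] 3<4 → i++
[i=3,j=1] 5>4 → j++
[i=3,j=2] 5<11 → i++
[i=4,j=2] 8<11 → i++
[i=5,j=2] 11==11 emit → i++,j++
[i=6,j=3] 12<17 → i++
[i=7,j=3] 13<17 → i++
[i=8,j=3] 15<17 → i++
[i=9,j=3] 17==17 emit → i++,j++
[i=10,j=4] 20<29 → i++
[i=11,j=4] 23<29 → i++
[i=12,j=4] 26<29 → i++

intersection = [11, 17]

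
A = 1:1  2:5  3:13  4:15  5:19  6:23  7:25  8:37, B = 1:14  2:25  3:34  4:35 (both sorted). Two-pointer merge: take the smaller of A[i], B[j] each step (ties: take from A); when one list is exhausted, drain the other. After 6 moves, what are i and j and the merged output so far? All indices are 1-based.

[i=1,j=1] A[i]=1<=B[j]=14 take 1 → i++
[i=2,j=1] A[i]=5<=B[j]=14 take 5 → i++
[i=3,j=1] A[i]=13<=B[j]=14 take 13 → i++
[i=4,j=1] A[i]=15>B[j]=14 take 14 → j++
[i=4,j=2] A[i]=15<=B[j]=25 take 15 → i++
[i=5,j=2] A[i]=19<=B[j]=25 take 19 → i++

i=6, j=2, merged so far=[1, 5, 13, 14, 15, 19]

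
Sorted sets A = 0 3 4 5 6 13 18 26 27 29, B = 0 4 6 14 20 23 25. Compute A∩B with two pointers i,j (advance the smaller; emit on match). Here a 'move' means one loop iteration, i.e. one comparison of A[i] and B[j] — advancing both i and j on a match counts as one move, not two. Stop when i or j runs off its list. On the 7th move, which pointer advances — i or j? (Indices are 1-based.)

j

i=1 j=1: 0==0 emit, i++,j++
i=2 j=2: 3<4, i++
i=3 j=2: 4==4 emit, i++,j++
i=4 j=3: 5<6, i++
i=5 j=3: 6==6 emit, i++,j++
i=6 j=4: 13<14, i++
i=7 j=4: 18>14, j++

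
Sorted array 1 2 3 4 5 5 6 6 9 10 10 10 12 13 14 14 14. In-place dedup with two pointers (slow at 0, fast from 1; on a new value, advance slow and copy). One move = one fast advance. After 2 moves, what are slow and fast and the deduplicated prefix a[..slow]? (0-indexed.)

(s=0,f=1) a[fast]=2≠a[slow]=1 write a[1]=2 → slow++,fast++
(s=1,f=2) a[fast]=3≠a[slow]=2 write a[2]=3 → slow++,fast++

slow=2, fast=3, prefix=[1, 2, 3]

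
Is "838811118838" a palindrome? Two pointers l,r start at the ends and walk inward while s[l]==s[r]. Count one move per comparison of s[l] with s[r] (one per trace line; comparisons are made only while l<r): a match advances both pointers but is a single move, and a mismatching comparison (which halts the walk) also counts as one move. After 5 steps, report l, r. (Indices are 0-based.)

l=0 r=11: '8'=='8', l++,r--
l=1 r=10: '3'=='3', l++,r--
l=2 r=9: '8'=='8', l++,r--
l=3 r=8: '8'=='8', l++,r--
l=4 r=7: '1'=='1', l++,r--

l=5, r=6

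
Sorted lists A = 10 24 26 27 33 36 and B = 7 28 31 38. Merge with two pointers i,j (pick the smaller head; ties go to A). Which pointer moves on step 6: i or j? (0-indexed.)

[i=0,j=0] A[i]=10>B[j]=7 take 7 → j++
[i=0,j=1] A[i]=10<=B[j]=28 take 10 → i++
[i=1,j=1] A[i]=24<=B[j]=28 take 24 → i++
[i=2,j=1] A[i]=26<=B[j]=28 take 26 → i++
[i=3,j=1] A[i]=27<=B[j]=28 take 27 → i++
[i=4,j=1] A[i]=33>B[j]=28 take 28 → j++

j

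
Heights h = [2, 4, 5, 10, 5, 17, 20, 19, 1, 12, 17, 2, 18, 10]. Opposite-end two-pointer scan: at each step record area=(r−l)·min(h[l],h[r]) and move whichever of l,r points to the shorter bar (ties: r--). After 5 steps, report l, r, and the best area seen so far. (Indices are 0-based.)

l=4, r=12, best area=100

[0,13] min(2,10)*13=26 best=26 * → l++
[1,13] min(4,10)*12=48 best=48 * → l++
[2,13] min(5,10)*11=55 best=55 * → l++
[3,13] min(10,10)*10=100 best=100 * → r--
[3,12] min(10,18)*9=90 best=100 → l++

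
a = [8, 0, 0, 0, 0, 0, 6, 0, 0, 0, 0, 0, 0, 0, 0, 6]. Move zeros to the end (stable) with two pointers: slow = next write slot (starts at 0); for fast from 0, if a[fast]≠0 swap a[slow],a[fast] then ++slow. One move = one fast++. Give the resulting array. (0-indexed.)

[8, 6, 6, 0, 0, 0, 0, 0, 0, 0, 0, 0, 0, 0, 0, 0]

slow=0 fast=0: a[fast]=8≠0 swap→a[0]=8, slow++,fast++
slow=1 fast=1: a[fast]=0, fast++
slow=1 fast=2: a[fast]=0, fast++
slow=1 fast=3: a[fast]=0, fast++
slow=1 fast=4: a[fast]=0, fast++
slow=1 fast=5: a[fast]=0, fast++
slow=1 fast=6: a[fast]=6≠0 swap→a[1]=6, slow++,fast++
slow=2 fast=7: a[fast]=0, fast++
slow=2 fast=8: a[fast]=0, fast++
slow=2 fast=9: a[fast]=0, fast++
slow=2 fast=10: a[fast]=0, fast++
slow=2 fast=11: a[fast]=0, fast++
slow=2 fast=12: a[fast]=0, fast++
slow=2 fast=13: a[fast]=0, fast++
slow=2 fast=14: a[fast]=0, fast++
slow=2 fast=15: a[fast]=6≠0 swap→a[2]=6, slow++,fast++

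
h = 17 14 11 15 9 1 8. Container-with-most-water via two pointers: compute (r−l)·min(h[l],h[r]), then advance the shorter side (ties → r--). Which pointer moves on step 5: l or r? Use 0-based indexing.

r

[0,6] min(17,8)*6=48 best=48 * → r--
[0,5] min(17,1)*5=5 best=48 → r--
[0,4] min(17,9)*4=36 best=48 → r--
[0,3] min(17,15)*3=45 best=48 → r--
[0,2] min(17,11)*2=22 best=48 → r--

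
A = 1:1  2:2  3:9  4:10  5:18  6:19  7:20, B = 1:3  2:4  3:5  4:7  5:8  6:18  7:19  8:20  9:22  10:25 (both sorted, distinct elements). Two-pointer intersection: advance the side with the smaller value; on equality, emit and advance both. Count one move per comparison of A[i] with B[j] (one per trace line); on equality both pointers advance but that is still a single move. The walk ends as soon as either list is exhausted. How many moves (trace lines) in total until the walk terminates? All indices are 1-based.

12 moves

[i=1,j=1] 1<3 → i++
[i=2,j=1] 2<3 → i++
[i=3,j=1] 9>3 → j++
[i=3,j=2] 9>4 → j++
[i=3,j=3] 9>5 → j++
[i=3,j=4] 9>7 → j++
[i=3,j=5] 9>8 → j++
[i=3,j=6] 9<18 → i++
[i=4,j=6] 10<18 → i++
[i=5,j=6] 18==18 emit → i++,j++
[i=6,j=7] 19==19 emit → i++,j++
[i=7,j=8] 20==20 emit → i++,j++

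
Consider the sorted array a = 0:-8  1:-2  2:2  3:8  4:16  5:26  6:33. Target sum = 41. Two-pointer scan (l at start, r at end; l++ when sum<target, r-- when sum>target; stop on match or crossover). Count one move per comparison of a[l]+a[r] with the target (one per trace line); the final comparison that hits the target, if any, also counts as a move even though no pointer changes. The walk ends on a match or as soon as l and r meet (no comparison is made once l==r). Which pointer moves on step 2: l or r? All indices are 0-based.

l

l=0 r=6: -8+33=25 <41, l++
l=1 r=6: -2+33=31 <41, l++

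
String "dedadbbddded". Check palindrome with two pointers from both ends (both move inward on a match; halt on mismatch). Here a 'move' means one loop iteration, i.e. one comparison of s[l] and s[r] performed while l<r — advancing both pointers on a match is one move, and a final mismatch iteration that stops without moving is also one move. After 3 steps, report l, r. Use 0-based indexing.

[0,11] 'd'=='d' → l++,r--
[1,10] 'e'=='e' → l++,r--
[2,9] 'd'=='d' → l++,r--

l=3, r=8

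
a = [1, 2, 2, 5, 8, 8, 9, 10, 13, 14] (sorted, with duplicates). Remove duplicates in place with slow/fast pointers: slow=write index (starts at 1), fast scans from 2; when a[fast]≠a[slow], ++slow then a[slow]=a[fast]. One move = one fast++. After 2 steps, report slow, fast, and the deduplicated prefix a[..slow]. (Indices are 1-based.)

slow=2, fast=4, prefix=[1, 2]

slow=1 fast=2: a[fast]=2≠a[slow]=1 write a[2]=2, slow++,fast++
slow=2 fast=3: a[fast]=2=a[slow] dup, fast++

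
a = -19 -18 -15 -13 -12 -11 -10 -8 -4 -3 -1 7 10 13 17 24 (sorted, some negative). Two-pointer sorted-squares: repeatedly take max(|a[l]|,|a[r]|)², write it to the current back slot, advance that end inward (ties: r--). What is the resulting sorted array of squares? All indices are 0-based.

[1, 9, 16, 49, 64, 100, 100, 121, 144, 169, 169, 225, 289, 324, 361, 576]

l=0 r=15: |-19|<=|24| out[15]=576, r--
l=0 r=14: |-19|>|17| out[14]=361, l++
l=1 r=14: |-18|>|17| out[13]=324, l++
l=2 r=14: |-15|<=|17| out[12]=289, r--
l=2 r=13: |-15|>|13| out[11]=225, l++
l=3 r=13: |-13|<=|13| out[10]=169, r--
l=3 r=12: |-13|>|10| out[9]=169, l++
l=4 r=12: |-12|>|10| out[8]=144, l++
l=5 r=12: |-11|>|10| out[7]=121, l++
l=6 r=12: |-10|<=|10| out[6]=100, r--
l=6 r=11: |-10|>|7| out[5]=100, l++
l=7 r=11: |-8|>|7| out[4]=64, l++
l=8 r=11: |-4|<=|7| out[3]=49, r--
l=8 r=10: |-4|>|-1| out[2]=16, l++
l=9 r=10: |-3|>|-1| out[1]=9, l++
l=10 r=10: |-1|<=|-1| out[0]=1, r--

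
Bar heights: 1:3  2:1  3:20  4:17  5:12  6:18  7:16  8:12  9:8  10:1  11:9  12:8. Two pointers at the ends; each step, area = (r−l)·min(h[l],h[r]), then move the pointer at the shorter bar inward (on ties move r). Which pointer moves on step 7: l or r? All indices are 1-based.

l=1 r=12: min(3,8)*11=33 best=33 *, l++
l=2 r=12: min(1,8)*10=10 best=33, l++
l=3 r=12: min(20,8)*9=72 best=72 *, r--
l=3 r=11: min(20,9)*8=72 best=72, r--
l=3 r=10: min(20,1)*7=7 best=72, r--
l=3 r=9: min(20,8)*6=48 best=72, r--
l=3 r=8: min(20,12)*5=60 best=72, r--

r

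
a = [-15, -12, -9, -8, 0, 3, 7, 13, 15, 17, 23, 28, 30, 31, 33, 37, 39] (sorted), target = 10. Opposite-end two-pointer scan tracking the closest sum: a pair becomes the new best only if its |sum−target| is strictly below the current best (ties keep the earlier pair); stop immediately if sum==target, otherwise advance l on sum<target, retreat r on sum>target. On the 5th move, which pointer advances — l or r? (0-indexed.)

[0,16] -15+39=24 d=14 * → r--
[0,15] -15+37=22 d=12 * → r--
[0,14] -15+33=18 d=8 * → r--
[0,13] -15+31=16 d=6 * → r--
[0,12] -15+30=15 d=5 * → r--

r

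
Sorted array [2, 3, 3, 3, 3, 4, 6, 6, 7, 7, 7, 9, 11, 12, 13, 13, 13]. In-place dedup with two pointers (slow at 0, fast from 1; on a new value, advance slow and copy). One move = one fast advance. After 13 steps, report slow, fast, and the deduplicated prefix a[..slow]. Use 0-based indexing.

(s=0,f=1) a[fast]=3≠a[slow]=2 write a[1]=3 → slow++,fast++
(s=1,f=2) a[fast]=3=a[slow] dup → fast++
(s=1,f=3) a[fast]=3=a[slow] dup → fast++
(s=1,f=4) a[fast]=3=a[slow] dup → fast++
(s=1,f=5) a[fast]=4≠a[slow]=3 write a[2]=4 → slow++,fast++
(s=2,f=6) a[fast]=6≠a[slow]=4 write a[3]=6 → slow++,fast++
(s=3,f=7) a[fast]=6=a[slow] dup → fast++
(s=3,f=8) a[fast]=7≠a[slow]=6 write a[4]=7 → slow++,fast++
(s=4,f=9) a[fast]=7=a[slow] dup → fast++
(s=4,f=10) a[fast]=7=a[slow] dup → fast++
(s=4,f=11) a[fast]=9≠a[slow]=7 write a[5]=9 → slow++,fast++
(s=5,f=12) a[fast]=11≠a[slow]=9 write a[6]=11 → slow++,fast++
(s=6,f=13) a[fast]=12≠a[slow]=11 write a[7]=12 → slow++,fast++

slow=7, fast=14, prefix=[2, 3, 4, 6, 7, 9, 11, 12]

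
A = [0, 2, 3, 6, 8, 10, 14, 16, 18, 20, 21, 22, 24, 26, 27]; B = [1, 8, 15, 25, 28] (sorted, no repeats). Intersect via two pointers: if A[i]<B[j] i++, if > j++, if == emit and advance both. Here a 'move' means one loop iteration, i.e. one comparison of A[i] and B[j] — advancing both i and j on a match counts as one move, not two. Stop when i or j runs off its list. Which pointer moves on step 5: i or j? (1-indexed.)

[i=1,j=1] 0<1 → i++
[i=2,j=1] 2>1 → j++
[i=2,j=2] 2<8 → i++
[i=3,j=2] 3<8 → i++
[i=4,j=2] 6<8 → i++

i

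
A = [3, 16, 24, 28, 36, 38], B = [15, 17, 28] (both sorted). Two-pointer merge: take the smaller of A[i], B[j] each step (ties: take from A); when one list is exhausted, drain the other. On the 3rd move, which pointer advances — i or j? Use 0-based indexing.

i=0 j=0: A[i]=3<=B[j]=15 take 3, i++
i=1 j=0: A[i]=16>B[j]=15 take 15, j++
i=1 j=1: A[i]=16<=B[j]=17 take 16, i++

i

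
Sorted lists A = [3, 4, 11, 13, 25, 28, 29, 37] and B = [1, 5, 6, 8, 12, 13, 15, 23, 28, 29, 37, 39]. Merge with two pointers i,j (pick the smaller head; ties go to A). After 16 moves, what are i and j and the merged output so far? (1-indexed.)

[i=1,j=1] A[i]=3>B[j]=1 take 1 → j++
[i=1,j=2] A[i]=3<=B[j]=5 take 3 → i++
[i=2,j=2] A[i]=4<=B[j]=5 take 4 → i++
[i=3,j=2] A[i]=11>B[j]=5 take 5 → j++
[i=3,j=3] A[i]=11>B[j]=6 take 6 → j++
[i=3,j=4] A[i]=11>B[j]=8 take 8 → j++
[i=3,j=5] A[i]=11<=B[j]=12 take 11 → i++
[i=4,j=5] A[i]=13>B[j]=12 take 12 → j++
[i=4,j=6] A[i]=13<=B[j]=13 take 13 → i++
[i=5,j=6] A[i]=25>B[j]=13 take 13 → j++
[i=5,j=7] A[i]=25>B[j]=15 take 15 → j++
[i=5,j=8] A[i]=25>B[j]=23 take 23 → j++
[i=5,j=9] A[i]=25<=B[j]=28 take 25 → i++
[i=6,j=9] A[i]=28<=B[j]=28 take 28 → i++
[i=7,j=9] A[i]=29>B[j]=28 take 28 → j++
[i=7,j=10] A[i]=29<=B[j]=29 take 29 → i++

i=8, j=10, merged so far=[1, 3, 4, 5, 6, 8, 11, 12, 13, 13, 15, 23, 25, 28, 28, 29]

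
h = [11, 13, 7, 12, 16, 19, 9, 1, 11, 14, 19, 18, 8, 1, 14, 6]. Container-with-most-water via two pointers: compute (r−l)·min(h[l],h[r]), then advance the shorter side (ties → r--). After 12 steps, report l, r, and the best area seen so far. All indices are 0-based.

l=5, r=8, best area=169

[0,15] min(11,6)*15=90 best=90 * → r--
[0,14] min(11,14)*14=154 best=154 * → l++
[1,14] min(13,14)*13=169 best=169 * → l++
[2,14] min(7,14)*12=84 best=169 → l++
[3,14] min(12,14)*11=132 best=169 → l++
[4,14] min(16,14)*10=140 best=169 → r--
[4,13] min(16,1)*9=9 best=169 → r--
[4,12] min(16,8)*8=64 best=169 → r--
[4,11] min(16,18)*7=112 best=169 → l++
[5,11] min(19,18)*6=108 best=169 → r--
[5,10] min(19,19)*5=95 best=169 → r--
[5,9] min(19,14)*4=56 best=169 → r--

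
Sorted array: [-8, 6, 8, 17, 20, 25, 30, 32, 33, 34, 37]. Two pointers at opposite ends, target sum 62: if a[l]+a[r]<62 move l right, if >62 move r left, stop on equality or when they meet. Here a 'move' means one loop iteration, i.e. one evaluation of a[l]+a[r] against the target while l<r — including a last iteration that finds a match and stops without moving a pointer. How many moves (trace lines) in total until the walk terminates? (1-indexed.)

[1,11] -8+37=29 <62 → l++
[2,11] 6+37=43 <62 → l++
[3,11] 8+37=45 <62 → l++
[4,11] 17+37=54 <62 → l++
[5,11] 20+37=57 <62 → l++
[6,11] 25+37=62 → found

6 moves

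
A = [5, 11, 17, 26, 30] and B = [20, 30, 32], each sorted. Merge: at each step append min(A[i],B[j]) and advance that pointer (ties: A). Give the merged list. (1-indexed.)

[5, 11, 17, 20, 26, 30, 30, 32]

i=1 j=1: A[i]=5<=B[j]=20 take 5, i++
i=2 j=1: A[i]=11<=B[j]=20 take 11, i++
i=3 j=1: A[i]=17<=B[j]=20 take 17, i++
i=4 j=1: A[i]=26>B[j]=20 take 20, j++
i=4 j=2: A[i]=26<=B[j]=30 take 26, i++
i=5 j=2: A[i]=30<=B[j]=30 take 30, i++
i=6 j=2: A done, take B[j]=30, j++
i=6 j=3: A done, take B[j]=32, j++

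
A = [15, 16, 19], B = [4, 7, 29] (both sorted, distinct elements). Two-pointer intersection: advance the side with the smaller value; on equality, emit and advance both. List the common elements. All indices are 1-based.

intersection = []

[i=1,j=1] 15>4 → j++
[i=1,j=2] 15>7 → j++
[i=1,j=3] 15<29 → i++
[i=2,j=3] 16<29 → i++
[i=3,j=3] 19<29 → i++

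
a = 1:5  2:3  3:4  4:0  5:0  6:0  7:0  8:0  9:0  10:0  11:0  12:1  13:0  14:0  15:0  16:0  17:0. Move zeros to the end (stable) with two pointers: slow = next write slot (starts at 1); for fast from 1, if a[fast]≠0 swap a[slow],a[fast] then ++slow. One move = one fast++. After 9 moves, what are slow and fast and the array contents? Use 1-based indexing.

slow=4, fast=10, a=[5, 3, 4, 0, 0, 0, 0, 0, 0, 0, 0, 1, 0, 0, 0, 0, 0]

slow=1 fast=1: a[fast]=5≠0 swap→a[1]=5, slow++,fast++
slow=2 fast=2: a[fast]=3≠0 swap→a[2]=3, slow++,fast++
slow=3 fast=3: a[fast]=4≠0 swap→a[3]=4, slow++,fast++
slow=4 fast=4: a[fast]=0, fast++
slow=4 fast=5: a[fast]=0, fast++
slow=4 fast=6: a[fast]=0, fast++
slow=4 fast=7: a[fast]=0, fast++
slow=4 fast=8: a[fast]=0, fast++
slow=4 fast=9: a[fast]=0, fast++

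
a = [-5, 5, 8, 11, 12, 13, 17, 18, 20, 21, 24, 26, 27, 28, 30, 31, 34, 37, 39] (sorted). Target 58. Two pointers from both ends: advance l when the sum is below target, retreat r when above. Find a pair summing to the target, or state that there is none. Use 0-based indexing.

(21, 37)

[0,18] -5+39=34 <58 → l++
[1,18] 5+39=44 <58 → l++
[2,18] 8+39=47 <58 → l++
[3,18] 11+39=50 <58 → l++
[4,18] 12+39=51 <58 → l++
[5,18] 13+39=52 <58 → l++
[6,18] 17+39=56 <58 → l++
[7,18] 18+39=57 <58 → l++
[8,18] 20+39=59 >58 → r--
[8,17] 20+37=57 <58 → l++
[9,17] 21+37=58 → found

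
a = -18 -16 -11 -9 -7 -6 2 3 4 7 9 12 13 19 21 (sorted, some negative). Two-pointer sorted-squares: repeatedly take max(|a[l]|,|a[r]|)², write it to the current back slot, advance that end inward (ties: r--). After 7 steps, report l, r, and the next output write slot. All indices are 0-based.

l=3, r=10, next write slot=7

l=0 r=14: |-18|<=|21| out[14]=441, r--
l=0 r=13: |-18|<=|19| out[13]=361, r--
l=0 r=12: |-18|>|13| out[12]=324, l++
l=1 r=12: |-16|>|13| out[11]=256, l++
l=2 r=12: |-11|<=|13| out[10]=169, r--
l=2 r=11: |-11|<=|12| out[9]=144, r--
l=2 r=10: |-11|>|9| out[8]=121, l++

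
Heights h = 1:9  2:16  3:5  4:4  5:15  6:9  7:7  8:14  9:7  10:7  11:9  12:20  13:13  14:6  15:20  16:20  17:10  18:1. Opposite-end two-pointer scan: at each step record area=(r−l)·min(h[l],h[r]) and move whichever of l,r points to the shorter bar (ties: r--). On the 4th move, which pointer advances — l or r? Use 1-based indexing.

[1,18] min(9,1)*17=17 best=17 * → r--
[1,17] min(9,10)*16=144 best=144 * → l++
[2,17] min(16,10)*15=150 best=150 * → r--
[2,16] min(16,20)*14=224 best=224 * → l++

l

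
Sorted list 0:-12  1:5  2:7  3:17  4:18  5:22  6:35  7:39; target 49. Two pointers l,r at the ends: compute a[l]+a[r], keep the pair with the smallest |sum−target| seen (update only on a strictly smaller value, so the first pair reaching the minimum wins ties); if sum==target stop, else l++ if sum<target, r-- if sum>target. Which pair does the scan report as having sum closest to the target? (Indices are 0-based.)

pair (7, 39) with sum 46 (|Δ|=3)

[0,7] -12+39=27 d=22 * → l++
[1,7] 5+39=44 d=5 * → l++
[2,7] 7+39=46 d=3 * → l++
[3,7] 17+39=56 d=7 → r--
[3,6] 17+35=52 d=3 → r--
[3,5] 17+22=39 d=10 → l++
[4,5] 18+22=40 d=9 → l++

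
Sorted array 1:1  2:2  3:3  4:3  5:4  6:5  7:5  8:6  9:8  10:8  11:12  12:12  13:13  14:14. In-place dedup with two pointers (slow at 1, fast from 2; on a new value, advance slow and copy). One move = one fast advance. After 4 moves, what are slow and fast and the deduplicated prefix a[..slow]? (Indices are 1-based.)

slow=4, fast=6, prefix=[1, 2, 3, 4]

(s=1,f=2) a[fast]=2≠a[slow]=1 write a[2]=2 → slow++,fast++
(s=2,f=3) a[fast]=3≠a[slow]=2 write a[3]=3 → slow++,fast++
(s=3,f=4) a[fast]=3=a[slow] dup → fast++
(s=3,f=5) a[fast]=4≠a[slow]=3 write a[4]=4 → slow++,fast++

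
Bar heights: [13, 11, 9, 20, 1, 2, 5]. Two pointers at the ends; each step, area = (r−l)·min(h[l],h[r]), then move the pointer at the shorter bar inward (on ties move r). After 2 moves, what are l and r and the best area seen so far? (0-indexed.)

l=0, r=4, best area=30

l=0 r=6: min(13,5)*6=30 best=30 *, r--
l=0 r=5: min(13,2)*5=10 best=30, r--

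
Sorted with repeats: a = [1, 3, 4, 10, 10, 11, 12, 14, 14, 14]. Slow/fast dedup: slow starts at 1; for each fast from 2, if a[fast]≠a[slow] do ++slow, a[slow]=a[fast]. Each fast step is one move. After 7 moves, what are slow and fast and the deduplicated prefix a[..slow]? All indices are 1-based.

slow=7, fast=9, prefix=[1, 3, 4, 10, 11, 12, 14]

(s=1,f=2) a[fast]=3≠a[slow]=1 write a[2]=3 → slow++,fast++
(s=2,f=3) a[fast]=4≠a[slow]=3 write a[3]=4 → slow++,fast++
(s=3,f=4) a[fast]=10≠a[slow]=4 write a[4]=10 → slow++,fast++
(s=4,f=5) a[fast]=10=a[slow] dup → fast++
(s=4,f=6) a[fast]=11≠a[slow]=10 write a[5]=11 → slow++,fast++
(s=5,f=7) a[fast]=12≠a[slow]=11 write a[6]=12 → slow++,fast++
(s=6,f=8) a[fast]=14≠a[slow]=12 write a[7]=14 → slow++,fast++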